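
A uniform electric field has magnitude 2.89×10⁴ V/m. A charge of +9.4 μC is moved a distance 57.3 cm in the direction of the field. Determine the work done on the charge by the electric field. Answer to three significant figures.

0.156 J

The potential change for a displacement 57.3 cm in the direction of the field is ΔV = −Ed = -1.66×10⁴ V.
W_field = −qΔV = 0.156 J.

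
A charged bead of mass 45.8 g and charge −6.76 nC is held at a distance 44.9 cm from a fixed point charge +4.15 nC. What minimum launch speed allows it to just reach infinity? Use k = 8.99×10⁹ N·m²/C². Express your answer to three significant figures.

4.95×10⁻³ m/s

To just escape, total mechanical energy must reach zero at infinity: ½mv²_min + U = 0, so ½mv²_min = −U = |kQq|/r.
|U| = |kQq|/r = (8.99×10⁹ N·m²/C²)(4.15×10⁻⁹)(6.76×10⁻⁹)/(0.449) = 5.62×10⁻⁷ J.
v_min = √(2|U|/m) = √(2·5.62×10⁻⁷/0.0458) = 4.95×10⁻³ m/s.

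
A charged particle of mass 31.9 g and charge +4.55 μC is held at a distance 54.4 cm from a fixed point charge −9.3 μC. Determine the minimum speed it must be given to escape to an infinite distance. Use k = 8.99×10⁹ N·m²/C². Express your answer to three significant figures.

6.62 m/s

To just escape, total mechanical energy must reach zero at infinity: ½mv²_min + U = 0, so ½mv²_min = −U = |kQq|/r.
|U| = |kQq|/r = (8.99×10⁹ N·m²/C²)(9.30×10⁻⁶)(4.55×10⁻⁶)/(0.544) = 0.699 J.
v_min = √(2|U|/m) = √(2·0.699/0.0319) = 6.62 m/s.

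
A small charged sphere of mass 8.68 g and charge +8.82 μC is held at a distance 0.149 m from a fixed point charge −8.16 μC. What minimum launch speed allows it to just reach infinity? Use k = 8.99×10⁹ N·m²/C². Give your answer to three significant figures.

31.6 m/s

To just escape, total mechanical energy must reach zero at infinity: ½mv²_min + U = 0, so ½mv²_min = −U = |kQq|/r.
|U| = |kQq|/r = (8.99×10⁹ N·m²/C²)(8.16×10⁻⁶)(8.82×10⁻⁶)/(0.149) = 4.34 J.
v_min = √(2|U|/m) = √(2·4.34/8.68×10⁻³) = 31.6 m/s.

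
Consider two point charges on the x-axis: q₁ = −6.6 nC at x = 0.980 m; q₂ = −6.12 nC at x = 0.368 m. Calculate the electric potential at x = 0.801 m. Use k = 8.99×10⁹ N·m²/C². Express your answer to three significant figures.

-459 V

The total potential is the scalar sum of each charge's contribution, V = Σ kqᵢ/rᵢ.
Distances from the field point to each charge: r₁ = 0.179 m, r₂ = 0.433 m.
V = k[(-6.60×10⁻⁹)/(0.179) + (-6.12×10⁻⁹)/(0.433)] = -459 V.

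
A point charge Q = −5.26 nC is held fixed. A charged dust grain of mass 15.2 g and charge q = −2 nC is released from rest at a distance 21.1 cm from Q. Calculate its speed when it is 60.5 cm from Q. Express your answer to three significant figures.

6.20×10⁻³ m/s

Only the electrostatic force acts, so mechanical energy is conserved: ½mv² = U₁ − U₂ = kQq(1/r₁ − 1/r₂).
U₁ − U₂ = (8.99×10⁹ N·m²/C²)(-5.26×10⁻⁹ C)(-2.00×10⁻⁹ C)(1/0.211 − 1/0.605) = 2.92×10⁻⁷ J.
v = √(2·2.92×10⁻⁷/0.0152) = 6.20×10⁻³ m/s.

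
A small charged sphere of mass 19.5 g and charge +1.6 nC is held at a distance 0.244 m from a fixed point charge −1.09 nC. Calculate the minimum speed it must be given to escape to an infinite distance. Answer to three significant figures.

To just escape, total mechanical energy must reach zero at infinity: ½mv²_min + U = 0, so ½mv²_min = −U = |kQq|/r.
|U| = |kQq|/r = (8.99×10⁹ N·m²/C²)(1.09×10⁻⁹)(1.60×10⁻⁹)/(0.244) = 6.43×10⁻⁸ J.
v_min = √(2|U|/m) = √(2·6.43×10⁻⁸/0.0195) = 2.57×10⁻³ m/s.

2.57×10⁻³ m/s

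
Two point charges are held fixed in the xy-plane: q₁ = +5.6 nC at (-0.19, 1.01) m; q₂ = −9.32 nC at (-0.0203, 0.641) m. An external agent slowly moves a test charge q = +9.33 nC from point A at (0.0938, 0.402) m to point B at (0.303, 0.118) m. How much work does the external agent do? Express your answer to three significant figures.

1.44×10⁻⁶ J

For quasistatic motion the external work equals the change in potential energy: W_ext = qΔV = q(V_B − V_A).
At A: distances to the source charges are 0.671 m, 0.265 m; V_A = Σ kqᵢ/rᵢ = -241 V.
At B: distances to the source charges are 1.02 m, 0.615 m; V_B = Σ kqᵢ/rᵢ = -86.9 V.
ΔV = V_B − V_A = 154 V.
W_ext = qΔV = (9.33×10⁻⁹ C)(154 V) = 1.44×10⁻⁶ J.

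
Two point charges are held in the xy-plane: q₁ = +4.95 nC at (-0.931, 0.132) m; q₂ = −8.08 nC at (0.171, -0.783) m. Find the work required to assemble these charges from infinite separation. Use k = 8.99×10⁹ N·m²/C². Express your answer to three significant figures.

The work to assemble the configuration equals its total potential energy, U = Σ kqᵢqⱼ/rᵢⱼ over all pairs.
Pair separations: r₁₂ = 1.43 m.
U = (-2.51×10⁻⁷) = -2.51×10⁻⁷ J.

-2.51×10⁻⁷ J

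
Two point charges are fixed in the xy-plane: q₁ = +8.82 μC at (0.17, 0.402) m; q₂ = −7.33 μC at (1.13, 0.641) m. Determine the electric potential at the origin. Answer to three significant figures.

Electric potential is a scalar, so the contributions from each charge add algebraically: V = Σ kqᵢ/rᵢ.
Distances from the field point to each charge: r₁ = 0.436 m, r₂ = 1.30 m.
V = k[(8.82×10⁻⁶)/(0.436) + (-7.33×10⁻⁶)/(1.30)] = 1.31×10⁵ V.

1.31×10⁵ V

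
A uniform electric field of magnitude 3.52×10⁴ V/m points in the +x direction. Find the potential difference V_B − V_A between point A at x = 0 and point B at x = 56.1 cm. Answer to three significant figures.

In a uniform field, potential decreases in the direction of E: V_B − V_A = −E·Δx.
V_B − V_A = −(3.52×10⁴ V/m)(0.561 m) = -1.97×10⁴ V.

-1.97×10⁴ V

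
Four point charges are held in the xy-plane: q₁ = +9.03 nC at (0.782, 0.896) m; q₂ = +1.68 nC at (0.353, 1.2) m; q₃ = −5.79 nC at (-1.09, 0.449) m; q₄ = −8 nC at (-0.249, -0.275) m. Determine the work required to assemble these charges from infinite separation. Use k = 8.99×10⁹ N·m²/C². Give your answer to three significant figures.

The assembly work is the sum of pairwise potential energies, U = Σ_{i<j} kqᵢqⱼ/rᵢⱼ.
Pair separations: r₁₂ = 0.526 m, r₁₃ = 1.92 m, r₁₄ = 1.56 m, r₂₃ = 1.63 m, r₂₄ = 1.59 m, r₃₄ = 1.11 m.
Summing all 6 pair terms gives U = -1.55×10⁻⁷ J.

-1.55×10⁻⁷ J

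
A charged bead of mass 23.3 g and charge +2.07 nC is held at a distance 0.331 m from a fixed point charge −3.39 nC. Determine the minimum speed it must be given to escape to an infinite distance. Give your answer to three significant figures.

4.04×10⁻³ m/s

To just escape, total mechanical energy must reach zero at infinity: ½mv²_min + U = 0, so ½mv²_min = −U = |kQq|/r.
|U| = |kQq|/r = (8.99×10⁹ N·m²/C²)(3.39×10⁻⁹)(2.07×10⁻⁹)/(0.331) = 1.91×10⁻⁷ J.
v_min = √(2|U|/m) = √(2·1.91×10⁻⁷/0.0233) = 4.04×10⁻³ m/s.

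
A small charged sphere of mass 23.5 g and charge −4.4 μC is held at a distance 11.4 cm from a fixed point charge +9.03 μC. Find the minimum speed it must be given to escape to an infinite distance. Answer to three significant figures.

16.3 m/s

To just escape, total mechanical energy must reach zero at infinity: ½mv²_min + U = 0, so ½mv²_min = −U = |kQq|/r.
|U| = |kQq|/r = (8.99×10⁹ N·m²/C²)(9.03×10⁻⁶)(4.40×10⁻⁶)/(0.114) = 3.13 J.
v_min = √(2|U|/m) = √(2·3.13/0.0235) = 16.3 m/s.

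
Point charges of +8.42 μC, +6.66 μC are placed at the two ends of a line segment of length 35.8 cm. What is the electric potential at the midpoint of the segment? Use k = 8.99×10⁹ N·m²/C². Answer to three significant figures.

7.57×10⁵ V

The total potential is the scalar sum of each charge's contribution, V = Σ kqᵢ/rᵢ.
Each charge is 0.179 m from the midpoint.
V = k[(8.42×10⁻⁶)/(0.179) + (6.66×10⁻⁶)/(0.179)] = 7.57×10⁵ V.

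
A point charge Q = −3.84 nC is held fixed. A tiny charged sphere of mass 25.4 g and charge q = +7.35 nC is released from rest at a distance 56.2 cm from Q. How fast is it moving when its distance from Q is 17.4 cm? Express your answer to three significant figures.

8.90×10⁻³ m/s

Only the electrostatic force acts, so mechanical energy is conserved: ½mv² = U₁ − U₂ = kQq(1/r₁ − 1/r₂).
U₁ − U₂ = (8.99×10⁹ N·m²/C²)(-3.84×10⁻⁹ C)(7.35×10⁻⁹ C)(1/0.562 − 1/0.174) = 1.01×10⁻⁶ J.
v = √(2·1.01×10⁻⁶/0.0254) = 8.90×10⁻³ m/s.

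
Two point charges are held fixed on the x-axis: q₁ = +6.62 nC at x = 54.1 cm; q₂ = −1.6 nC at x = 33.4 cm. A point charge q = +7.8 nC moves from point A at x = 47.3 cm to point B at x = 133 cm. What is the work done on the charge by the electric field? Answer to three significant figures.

The work done by the electric force is W_field = −ΔU = −q(V_B − V_A) = q(V_A − V_B).
At A: distances to the source charges are 0.0680 m, 0.139 m; V_A = Σ kqᵢ/rᵢ = 772 V.
At B: distances to the source charges are 0.789 m, 0.996 m; V_B = Σ kqᵢ/rᵢ = 61.0 V.
ΔV = V_B − V_A = -711 V.
W_field = −qΔV = −(7.80×10⁻⁹ C)(-711 V) = 5.54×10⁻⁶ J.

5.54×10⁻⁶ J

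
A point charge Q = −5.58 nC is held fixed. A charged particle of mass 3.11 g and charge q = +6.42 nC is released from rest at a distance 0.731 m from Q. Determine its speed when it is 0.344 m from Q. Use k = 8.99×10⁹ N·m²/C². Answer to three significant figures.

Only the electrostatic force acts, so mechanical energy is conserved: ½mv² = U₁ − U₂ = kQq(1/r₁ − 1/r₂).
U₁ − U₂ = (8.99×10⁹ N·m²/C²)(-5.58×10⁻⁹ C)(6.42×10⁻⁹ C)(1/0.731 − 1/0.344) = 4.96×10⁻⁷ J.
v = √(2·4.96×10⁻⁷/3.11×10⁻³) = 0.0179 m/s.

0.0179 m/s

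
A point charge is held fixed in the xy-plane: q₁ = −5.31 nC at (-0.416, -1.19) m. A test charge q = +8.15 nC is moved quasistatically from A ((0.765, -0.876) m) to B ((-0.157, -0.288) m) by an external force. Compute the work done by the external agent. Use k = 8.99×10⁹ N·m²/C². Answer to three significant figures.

For quasistatic motion the external work equals the change in potential energy: W_ext = qΔV = q(V_B − V_A).
At A: distance to the source charge is 1.22 m; V_A = kq₁/r = -39.1 V.
At B: distance to the source charge is 0.938 m; V_B = kq₁/r = -50.9 V.
ΔV = V_B − V_A = -11.8 V.
W_ext = qΔV = (8.15×10⁻⁹ C)(-11.8 V) = -9.62×10⁻⁸ J.

-9.62×10⁻⁸ J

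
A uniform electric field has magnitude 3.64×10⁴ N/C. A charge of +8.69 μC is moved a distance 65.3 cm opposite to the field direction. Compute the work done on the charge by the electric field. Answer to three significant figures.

-0.207 J

The potential change for a displacement 65.3 cm opposite to the field direction is ΔV = +Ed = 2.38×10⁴ V.
W_field = −qΔV = -0.207 J.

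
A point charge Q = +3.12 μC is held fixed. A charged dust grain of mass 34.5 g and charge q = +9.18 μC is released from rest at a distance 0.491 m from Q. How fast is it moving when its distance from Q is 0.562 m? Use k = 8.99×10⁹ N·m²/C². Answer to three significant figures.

Only the electrostatic force acts, so mechanical energy is conserved: ½mv² = U₁ − U₂ = kQq(1/r₁ − 1/r₂).
U₁ − U₂ = (8.99×10⁹ N·m²/C²)(3.12×10⁻⁶ C)(9.18×10⁻⁶ C)(1/0.491 − 1/0.562) = 0.0663 J.
v = √(2·0.0663/0.0345) = 1.96 m/s.

1.96 m/s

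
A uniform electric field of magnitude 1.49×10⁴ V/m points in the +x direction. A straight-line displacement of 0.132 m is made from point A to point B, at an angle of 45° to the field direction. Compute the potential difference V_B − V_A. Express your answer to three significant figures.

Only the component of displacement along E changes the potential: ΔV = −E·d·cosθ.
ΔV = −(1.49×10⁴ V/m)(0.132 m)cos45° = -1390 V.

-1390 V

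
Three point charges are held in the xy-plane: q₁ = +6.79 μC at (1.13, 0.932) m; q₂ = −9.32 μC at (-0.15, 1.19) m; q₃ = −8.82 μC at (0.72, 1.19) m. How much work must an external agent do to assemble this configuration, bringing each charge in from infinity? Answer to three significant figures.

The work to assemble the configuration equals its total potential energy, U = Σ kqᵢqⱼ/rᵢⱼ over all pairs.
Pair separations: r₁₂ = 1.31 m, r₁₃ = 0.484 m, r₂₃ = 0.870 m.
U = (-0.436) + (-1.11) + (0.849) = -0.698 J.

-0.698 J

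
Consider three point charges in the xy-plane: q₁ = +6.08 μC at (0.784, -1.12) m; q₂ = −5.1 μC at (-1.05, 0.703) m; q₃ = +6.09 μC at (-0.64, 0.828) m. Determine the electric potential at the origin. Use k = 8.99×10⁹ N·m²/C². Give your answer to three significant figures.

5.60×10⁴ V

Electric potential is a scalar, so the contributions from each charge add algebraically: V = Σ kqᵢ/rᵢ.
Distances from the field point to each charge: r₁ = 1.37 m, r₂ = 1.26 m, r₃ = 1.05 m.
V = k[(6.08×10⁻⁶)/(1.37) + (-5.10×10⁻⁶)/(1.26) + (6.09×10⁻⁶)/(1.05)] = 5.60×10⁴ V.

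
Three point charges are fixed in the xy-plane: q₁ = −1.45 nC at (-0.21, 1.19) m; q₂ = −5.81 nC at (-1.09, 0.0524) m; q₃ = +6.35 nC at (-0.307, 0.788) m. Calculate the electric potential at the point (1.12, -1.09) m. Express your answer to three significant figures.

Electric potential is a scalar, so the contributions from each charge add algebraically: V = Σ kqᵢ/rᵢ.
Distances from the field point to each charge: r₁ = 2.64 m, r₂ = 2.49 m, r₃ = 2.36 m.
V = k[(-1.45×10⁻⁹)/(2.64) + (-5.81×10⁻⁹)/(2.49) + (6.35×10⁻⁹)/(2.36)] = -1.73 V.

-1.73 V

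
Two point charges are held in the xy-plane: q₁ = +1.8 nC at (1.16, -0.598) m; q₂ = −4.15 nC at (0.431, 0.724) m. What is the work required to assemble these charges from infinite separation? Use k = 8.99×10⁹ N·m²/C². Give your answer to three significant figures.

The assembly work is the sum of pairwise potential energies, U = Σ_{i<j} kqᵢqⱼ/rᵢⱼ.
Pair separations: r₁₂ = 1.51 m.
U = (-4.45×10⁻⁸) = -4.45×10⁻⁸ J.

-4.45×10⁻⁸ J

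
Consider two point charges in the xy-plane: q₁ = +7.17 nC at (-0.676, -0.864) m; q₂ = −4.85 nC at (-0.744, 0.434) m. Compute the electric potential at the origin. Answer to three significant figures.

8.14 V

Electric potential is a scalar, so the contributions from each charge add algebraically: V = Σ kqᵢ/rᵢ.
Distances from the field point to each charge: r₁ = 1.10 m, r₂ = 0.861 m.
V = k[(7.17×10⁻⁹)/(1.10) + (-4.85×10⁻⁹)/(0.861)] = 8.14 V.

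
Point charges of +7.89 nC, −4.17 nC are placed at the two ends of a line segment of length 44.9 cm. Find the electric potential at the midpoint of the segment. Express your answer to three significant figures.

149 V

Electric potential is a scalar, so the contributions from each charge add algebraically: V = Σ kqᵢ/rᵢ.
Each charge is 0.225 m from the midpoint.
V = k[(7.89×10⁻⁹)/(0.225) + (-4.17×10⁻⁹)/(0.225)] = 149 V.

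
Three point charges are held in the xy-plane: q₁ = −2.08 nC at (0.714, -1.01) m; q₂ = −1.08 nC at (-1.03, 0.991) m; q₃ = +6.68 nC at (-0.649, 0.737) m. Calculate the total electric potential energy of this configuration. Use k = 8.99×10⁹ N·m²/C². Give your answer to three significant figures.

-1.90×10⁻⁷ J

The work to assemble the configuration equals its total potential energy, U = Σ kqᵢqⱼ/rᵢⱼ over all pairs.
Pair separations: r₁₂ = 2.65 m, r₁₃ = 2.22 m, r₂₃ = 0.458 m.
U = (7.61×10⁻⁹) + (-5.64×10⁻⁸) + (-1.42×10⁻⁷) = -1.90×10⁻⁷ J.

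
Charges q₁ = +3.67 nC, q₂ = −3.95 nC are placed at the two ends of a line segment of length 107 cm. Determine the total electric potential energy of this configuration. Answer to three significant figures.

-1.22×10⁻⁷ J

The work to assemble the configuration equals its total potential energy, U = Σ kqᵢqⱼ/rᵢⱼ over all pairs.
The separation is r = 1.07 m.
U = (-1.22×10⁻⁷) = -1.22×10⁻⁷ J.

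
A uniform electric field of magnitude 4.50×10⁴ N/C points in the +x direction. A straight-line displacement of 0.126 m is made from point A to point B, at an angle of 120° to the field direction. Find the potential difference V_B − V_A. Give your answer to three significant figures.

2840 V

Only the component of displacement along E changes the potential: ΔV = −E·d·cosθ.
ΔV = −(4.50×10⁴ V/m)(0.126 m)cos120° = 2840 V.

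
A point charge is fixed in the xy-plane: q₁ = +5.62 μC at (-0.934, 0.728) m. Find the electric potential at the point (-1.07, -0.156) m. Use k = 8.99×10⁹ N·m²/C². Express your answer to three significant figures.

Electric potential is a scalar, so the contributions from each charge add algebraically: V = Σ kqᵢ/rᵢ.
Distances from the field point to each charge: r₁ = 0.894 m.
V = k[(5.62×10⁻⁶)/(0.894)] = 5.65×10⁴ V.

5.65×10⁴ V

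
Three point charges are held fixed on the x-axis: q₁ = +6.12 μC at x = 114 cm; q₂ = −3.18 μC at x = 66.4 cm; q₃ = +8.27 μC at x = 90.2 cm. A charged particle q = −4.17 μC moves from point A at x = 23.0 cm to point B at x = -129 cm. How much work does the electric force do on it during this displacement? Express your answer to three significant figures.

-0.264 J

The work done by the electric force is W_field = −ΔU = −q(V_B − V_A) = q(V_A − V_B).
At A: distances to the source charges are 0.910 m, 0.434 m, 0.672 m; V_A = Σ kqᵢ/rᵢ = 1.05×10⁵ V.
At B: distances to the source charges are 2.43 m, 1.95 m, 2.19 m; V_B = Σ kqᵢ/rᵢ = 4.19×10⁴ V.
ΔV = V_B − V_A = -6.33×10⁴ V.
W_field = −qΔV = −(-4.17×10⁻⁶ C)(-6.33×10⁴ V) = -0.264 J.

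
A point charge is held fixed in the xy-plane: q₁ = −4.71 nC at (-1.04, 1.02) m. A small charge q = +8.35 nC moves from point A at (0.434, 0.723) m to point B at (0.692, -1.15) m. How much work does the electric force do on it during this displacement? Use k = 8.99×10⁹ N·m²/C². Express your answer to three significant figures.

-1.08×10⁻⁷ J

The work done by the electric force is W_field = −ΔU = −q(V_B − V_A) = q(V_A − V_B).
At A: distance to the source charge is 1.50 m; V_A = kq₁/r = -28.2 V.
At B: distance to the source charge is 2.78 m; V_B = kq₁/r = -15.3 V.
ΔV = V_B − V_A = 12.9 V.
W_field = −qΔV = −(8.35×10⁻⁹ C)(12.9 V) = -1.08×10⁻⁷ J.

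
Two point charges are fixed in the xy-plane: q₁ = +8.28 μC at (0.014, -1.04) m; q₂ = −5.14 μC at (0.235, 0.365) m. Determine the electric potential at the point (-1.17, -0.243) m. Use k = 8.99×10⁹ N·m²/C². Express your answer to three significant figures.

2.20×10⁴ V

Electric potential is a scalar, so the contributions from each charge add algebraically: V = Σ kqᵢ/rᵢ.
Distances from the field point to each charge: r₁ = 1.43 m, r₂ = 1.53 m.
V = k[(8.28×10⁻⁶)/(1.43) + (-5.14×10⁻⁶)/(1.53)] = 2.20×10⁴ V.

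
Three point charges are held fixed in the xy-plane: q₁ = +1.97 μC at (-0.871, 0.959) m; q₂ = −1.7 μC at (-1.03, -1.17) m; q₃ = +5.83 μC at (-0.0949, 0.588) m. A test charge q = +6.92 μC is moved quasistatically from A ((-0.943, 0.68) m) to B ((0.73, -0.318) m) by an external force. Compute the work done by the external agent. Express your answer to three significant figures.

-0.492 J

For quasistatic motion the external work equals the change in potential energy: W_ext = qΔV = q(V_B − V_A).
At A: distances to the source charges are 0.288 m, 1.85 m, 0.853 m; V_A = Σ kqᵢ/rᵢ = 1.15×10⁵ V.
At B: distances to the source charges are 2.05 m, 1.96 m, 1.23 m; V_B = Σ kqᵢ/rᵢ = 4.36×10⁴ V.
ΔV = V_B − V_A = -7.10×10⁴ V.
W_ext = qΔV = (6.92×10⁻⁶ C)(-7.10×10⁴ V) = -0.492 J.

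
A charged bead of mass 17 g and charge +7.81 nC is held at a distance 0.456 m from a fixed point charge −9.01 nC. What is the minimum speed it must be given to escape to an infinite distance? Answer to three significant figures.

0.0128 m/s

To just escape, total mechanical energy must reach zero at infinity: ½mv²_min + U = 0, so ½mv²_min = −U = |kQq|/r.
|U| = |kQq|/r = (8.99×10⁹ N·m²/C²)(9.01×10⁻⁹)(7.81×10⁻⁹)/(0.456) = 1.39×10⁻⁶ J.
v_min = √(2|U|/m) = √(2·1.39×10⁻⁶/0.0170) = 0.0128 m/s.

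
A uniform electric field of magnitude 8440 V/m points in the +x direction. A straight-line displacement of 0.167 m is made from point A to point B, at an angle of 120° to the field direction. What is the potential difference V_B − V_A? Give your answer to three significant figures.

705 V

Only the component of displacement along E changes the potential: ΔV = −E·d·cosθ.
ΔV = −(8440 V/m)(0.167 m)cos120° = 705 V.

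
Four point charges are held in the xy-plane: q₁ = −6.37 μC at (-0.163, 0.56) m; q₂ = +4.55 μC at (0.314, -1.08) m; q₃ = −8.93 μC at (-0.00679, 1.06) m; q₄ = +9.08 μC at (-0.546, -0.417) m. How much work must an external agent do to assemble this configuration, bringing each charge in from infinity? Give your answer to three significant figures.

The assembly work is the sum of pairwise potential energies, U = Σ_{i<j} kqᵢqⱼ/rᵢⱼ.
Pair separations: r₁₂ = 1.71 m, r₁₃ = 0.524 m, r₁₄ = 1.05 m, r₂₃ = 2.16 m, r₂₄ = 1.09 m, r₃₄ = 1.57 m.
Summing all 6 pair terms gives U = 0.0378 J.

0.0378 J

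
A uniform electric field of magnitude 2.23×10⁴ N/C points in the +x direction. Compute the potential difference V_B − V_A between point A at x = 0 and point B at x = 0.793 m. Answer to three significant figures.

-1.77×10⁴ V

In a uniform field, potential decreases in the direction of E: V_B − V_A = −E·Δx.
V_B − V_A = −(2.23×10⁴ V/m)(0.793 m) = -1.77×10⁴ V.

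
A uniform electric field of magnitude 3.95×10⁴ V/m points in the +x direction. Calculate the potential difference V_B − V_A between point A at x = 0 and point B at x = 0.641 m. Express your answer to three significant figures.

In a uniform field, potential decreases in the direction of E: V_B − V_A = −E·Δx.
V_B − V_A = −(3.95×10⁴ V/m)(0.641 m) = -2.53×10⁴ V.

-2.53×10⁴ V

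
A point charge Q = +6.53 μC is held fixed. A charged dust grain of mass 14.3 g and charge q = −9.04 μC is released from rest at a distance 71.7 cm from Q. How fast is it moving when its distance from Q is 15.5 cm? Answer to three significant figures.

Only the electrostatic force acts, so mechanical energy is conserved: ½mv² = U₁ − U₂ = kQq(1/r₁ − 1/r₂).
U₁ − U₂ = (8.99×10⁹ N·m²/C²)(6.53×10⁻⁶ C)(-9.04×10⁻⁶ C)(1/0.717 − 1/0.155) = 2.68 J.
v = √(2·2.68/0.0143) = 19.4 m/s.

19.4 m/s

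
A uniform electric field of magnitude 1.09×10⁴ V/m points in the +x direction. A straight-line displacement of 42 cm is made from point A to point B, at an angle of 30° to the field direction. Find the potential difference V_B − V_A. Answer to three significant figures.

-3960 V

Only the component of displacement along E changes the potential: ΔV = −E·d·cosθ.
ΔV = −(1.09×10⁴ V/m)(0.420 m)cos30° = -3960 V.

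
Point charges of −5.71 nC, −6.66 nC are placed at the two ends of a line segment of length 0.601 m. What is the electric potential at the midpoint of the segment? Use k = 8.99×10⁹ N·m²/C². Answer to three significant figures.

The total potential is the scalar sum of each charge's contribution, V = Σ kqᵢ/rᵢ.
Each charge is 0.300 m from the midpoint.
V = k[(-5.71×10⁻⁹)/(0.300) + (-6.66×10⁻⁹)/(0.300)] = -370 V.

-370 V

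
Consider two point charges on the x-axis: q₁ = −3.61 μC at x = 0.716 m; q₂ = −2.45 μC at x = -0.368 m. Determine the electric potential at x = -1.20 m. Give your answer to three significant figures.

-4.34×10⁴ V

Electric potential is a scalar, so the contributions from each charge add algebraically: V = Σ kqᵢ/rᵢ.
Distances from the field point to each charge: r₁ = 1.92 m, r₂ = 0.832 m.
V = k[(-3.61×10⁻⁶)/(1.92) + (-2.45×10⁻⁶)/(0.832)] = -4.34×10⁴ V.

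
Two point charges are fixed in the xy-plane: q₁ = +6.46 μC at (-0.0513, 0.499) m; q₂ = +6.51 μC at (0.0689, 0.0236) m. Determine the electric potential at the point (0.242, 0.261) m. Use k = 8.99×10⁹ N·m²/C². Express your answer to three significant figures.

3.53×10⁵ V

Electric potential is a scalar, so the contributions from each charge add algebraically: V = Σ kqᵢ/rᵢ.
Distances from the field point to each charge: r₁ = 0.378 m, r₂ = 0.294 m.
V = k[(6.46×10⁻⁶)/(0.378) + (6.51×10⁻⁶)/(0.294)] = 3.53×10⁵ V.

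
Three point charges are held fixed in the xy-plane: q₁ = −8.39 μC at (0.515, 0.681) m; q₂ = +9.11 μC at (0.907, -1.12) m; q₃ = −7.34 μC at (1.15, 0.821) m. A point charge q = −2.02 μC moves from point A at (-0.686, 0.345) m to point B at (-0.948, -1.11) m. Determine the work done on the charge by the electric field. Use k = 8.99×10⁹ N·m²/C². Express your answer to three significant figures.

The work done by the electric force is W_field = −ΔU = −q(V_B − V_A) = q(V_A − V_B).
At A: distances to the source charges are 1.25 m, 2.16 m, 1.90 m; V_A = Σ kqᵢ/rᵢ = -5.74×10⁴ V.
At B: distances to the source charges are 2.31 m, 1.86 m, 2.85 m; V_B = Σ kqᵢ/rᵢ = -1.16×10⁴ V.
ΔV = V_B − V_A = 4.58×10⁴ V.
W_field = −qΔV = −(-2.02×10⁻⁶ C)(4.58×10⁴ V) = 0.0926 J.

0.0926 J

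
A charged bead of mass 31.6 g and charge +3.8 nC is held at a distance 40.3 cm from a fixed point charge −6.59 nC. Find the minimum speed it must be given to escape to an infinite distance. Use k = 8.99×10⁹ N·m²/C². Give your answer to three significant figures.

To just escape, total mechanical energy must reach zero at infinity: ½mv²_min + U = 0, so ½mv²_min = −U = |kQq|/r.
|U| = |kQq|/r = (8.99×10⁹ N·m²/C²)(6.59×10⁻⁹)(3.80×10⁻⁹)/(0.403) = 5.59×10⁻⁷ J.
v_min = √(2|U|/m) = √(2·5.59×10⁻⁷/0.0316) = 5.95×10⁻³ m/s.

5.95×10⁻³ m/s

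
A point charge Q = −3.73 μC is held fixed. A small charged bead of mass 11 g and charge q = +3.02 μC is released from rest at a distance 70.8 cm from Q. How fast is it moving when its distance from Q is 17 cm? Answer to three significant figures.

Only the electrostatic force acts, so mechanical energy is conserved: ½mv² = U₁ − U₂ = kQq(1/r₁ − 1/r₂).
U₁ − U₂ = (8.99×10⁹ N·m²/C²)(-3.73×10⁻⁶ C)(3.02×10⁻⁶ C)(1/0.708 − 1/0.170) = 0.453 J.
v = √(2·0.453/0.0110) = 9.07 m/s.

9.07 m/s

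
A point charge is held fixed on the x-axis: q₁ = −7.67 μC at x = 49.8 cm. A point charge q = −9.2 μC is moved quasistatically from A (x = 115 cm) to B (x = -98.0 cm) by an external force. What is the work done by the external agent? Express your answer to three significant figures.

For quasistatic motion the external work equals the change in potential energy: W_ext = qΔV = q(V_B − V_A).
At A: distance to the source charge is 0.652 m; V_A = kq₁/r = -1.06×10⁵ V.
At B: distance to the source charge is 1.48 m; V_B = kq₁/r = -4.67×10⁴ V.
ΔV = V_B − V_A = 5.91×10⁴ V.
W_ext = qΔV = (-9.20×10⁻⁶ C)(5.91×10⁴ V) = -0.544 J.

-0.544 J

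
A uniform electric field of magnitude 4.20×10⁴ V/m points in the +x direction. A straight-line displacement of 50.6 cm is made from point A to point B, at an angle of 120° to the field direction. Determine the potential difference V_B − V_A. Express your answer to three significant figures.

1.06×10⁴ V

Only the component of displacement along E changes the potential: ΔV = −E·d·cosθ.
ΔV = −(4.20×10⁴ V/m)(0.506 m)cos120° = 1.06×10⁴ V.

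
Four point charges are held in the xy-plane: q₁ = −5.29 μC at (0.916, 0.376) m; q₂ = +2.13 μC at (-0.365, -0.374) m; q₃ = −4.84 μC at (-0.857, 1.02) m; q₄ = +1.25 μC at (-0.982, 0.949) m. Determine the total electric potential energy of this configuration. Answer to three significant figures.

The work to assemble the configuration equals its total potential energy, U = Σ kqᵢqⱼ/rᵢⱼ over all pairs.
Pair separations: r₁₂ = 1.48 m, r₁₃ = 1.89 m, r₁₄ = 1.98 m, r₂₃ = 1.48 m, r₂₄ = 1.46 m, r₃₄ = 0.144 m.
Summing all 6 pair terms gives U = -0.401 J.

-0.401 J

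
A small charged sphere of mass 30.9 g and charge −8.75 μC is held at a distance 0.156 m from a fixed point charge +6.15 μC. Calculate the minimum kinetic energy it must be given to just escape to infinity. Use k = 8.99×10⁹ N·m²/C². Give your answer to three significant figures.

3.10 J

To just escape, total mechanical energy must reach zero at infinity: ½mv²_min + U = 0, so ½mv²_min = −U = |kQq|/r.
|U| = |kQq|/r = (8.99×10⁹ N·m²/C²)(6.15×10⁻⁶)(8.75×10⁻⁶)/(0.156) = 3.10 J.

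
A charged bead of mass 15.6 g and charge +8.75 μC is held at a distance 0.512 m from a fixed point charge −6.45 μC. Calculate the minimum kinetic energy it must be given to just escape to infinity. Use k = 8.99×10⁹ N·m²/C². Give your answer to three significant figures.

To just escape, total mechanical energy must reach zero at infinity: ½mv²_min + U = 0, so ½mv²_min = −U = |kQq|/r.
|U| = |kQq|/r = (8.99×10⁹ N·m²/C²)(6.45×10⁻⁶)(8.75×10⁻⁶)/(0.512) = 0.991 J.

0.991 J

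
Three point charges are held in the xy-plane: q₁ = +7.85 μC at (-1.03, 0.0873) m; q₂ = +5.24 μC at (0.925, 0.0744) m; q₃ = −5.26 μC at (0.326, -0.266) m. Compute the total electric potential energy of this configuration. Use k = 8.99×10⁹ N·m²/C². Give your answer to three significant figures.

The work to assemble the configuration equals its total potential energy, U = Σ kqᵢqⱼ/rᵢⱼ over all pairs.
Pair separations: r₁₂ = 1.96 m, r₁₃ = 1.40 m, r₂₃ = 0.689 m.
U = (0.189) + (-0.265) + (-0.360) = -0.435 J.

-0.435 J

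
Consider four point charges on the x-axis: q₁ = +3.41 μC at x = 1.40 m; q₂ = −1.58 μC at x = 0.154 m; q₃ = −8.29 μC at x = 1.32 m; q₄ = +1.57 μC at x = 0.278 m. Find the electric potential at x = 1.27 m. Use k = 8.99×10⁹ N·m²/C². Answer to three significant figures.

-1.25×10⁶ V

Electric potential is a scalar, so the contributions from each charge add algebraically: V = Σ kqᵢ/rᵢ.
Distances from the field point to each charge: r₁ = 0.130 m, r₂ = 1.12 m, r₃ = 0.0500 m, r₄ = 0.992 m.
V = k[(3.41×10⁻⁶)/(0.130) + (-1.58×10⁻⁶)/(1.12) + (-8.29×10⁻⁶)/(0.0500) + (1.57×10⁻⁶)/(0.992)] = -1.25×10⁶ V.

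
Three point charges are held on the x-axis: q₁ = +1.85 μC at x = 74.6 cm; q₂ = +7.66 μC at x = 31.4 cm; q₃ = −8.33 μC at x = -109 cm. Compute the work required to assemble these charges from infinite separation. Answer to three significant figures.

-0.189 J

The work to assemble the configuration equals its total potential energy, U = Σ kqᵢqⱼ/rᵢⱼ over all pairs.
Pair separations: r₁₂ = 0.432 m, r₁₃ = 1.84 m, r₂₃ = 1.40 m.
U = (0.295) + (-0.0755) + (-0.409) = -0.189 J.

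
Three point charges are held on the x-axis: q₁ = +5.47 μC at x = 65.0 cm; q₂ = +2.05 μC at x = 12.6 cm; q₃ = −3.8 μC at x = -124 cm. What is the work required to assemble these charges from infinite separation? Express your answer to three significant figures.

0.0422 J

The work to assemble the configuration equals its total potential energy, U = Σ kqᵢqⱼ/rᵢⱼ over all pairs.
Pair separations: r₁₂ = 0.524 m, r₁₃ = 1.89 m, r₂₃ = 1.37 m.
U = (0.192) + (-0.0989) + (-0.0513) = 0.0422 J.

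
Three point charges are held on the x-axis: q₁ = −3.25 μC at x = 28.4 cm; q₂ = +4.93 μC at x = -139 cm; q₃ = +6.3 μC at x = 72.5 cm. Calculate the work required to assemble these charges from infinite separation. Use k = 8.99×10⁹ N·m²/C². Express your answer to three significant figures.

-0.371 J

The work to assemble the configuration equals its total potential energy, U = Σ kqᵢqⱼ/rᵢⱼ over all pairs.
Pair separations: r₁₂ = 1.67 m, r₁₃ = 0.441 m, r₂₃ = 2.11 m.
U = (-0.0860) + (-0.417) + (0.132) = -0.371 J.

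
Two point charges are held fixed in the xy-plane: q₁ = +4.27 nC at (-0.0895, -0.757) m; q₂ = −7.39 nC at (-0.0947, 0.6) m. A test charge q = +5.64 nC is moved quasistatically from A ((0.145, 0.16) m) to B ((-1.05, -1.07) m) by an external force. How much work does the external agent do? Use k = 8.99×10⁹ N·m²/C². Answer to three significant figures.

5.39×10⁻⁷ J

For quasistatic motion the external work equals the change in potential energy: W_ext = qΔV = q(V_B − V_A).
At A: distances to the source charges are 0.947 m, 0.501 m; V_A = Σ kqᵢ/rᵢ = -92.0 V.
At B: distances to the source charges are 1.01 m, 1.92 m; V_B = Σ kqᵢ/rᵢ = 3.47 V.
ΔV = V_B − V_A = 95.5 V.
W_ext = qΔV = (5.64×10⁻⁹ C)(95.5 V) = 5.39×10⁻⁷ J.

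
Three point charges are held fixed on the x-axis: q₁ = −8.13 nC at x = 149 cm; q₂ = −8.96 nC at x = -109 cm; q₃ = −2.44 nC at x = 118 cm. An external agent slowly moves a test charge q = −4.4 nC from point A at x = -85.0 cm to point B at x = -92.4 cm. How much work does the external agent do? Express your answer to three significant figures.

6.52×10⁻⁷ J

For quasistatic motion the external work equals the change in potential energy: W_ext = qΔV = q(V_B − V_A).
At A: distances to the source charges are 2.34 m, 0.240 m, 2.03 m; V_A = Σ kqᵢ/rᵢ = -378 V.
At B: distances to the source charges are 2.41 m, 0.166 m, 2.10 m; V_B = Σ kqᵢ/rᵢ = -526 V.
ΔV = V_B − V_A = -148 V.
W_ext = qΔV = (-4.40×10⁻⁹ C)(-148 V) = 6.52×10⁻⁷ J.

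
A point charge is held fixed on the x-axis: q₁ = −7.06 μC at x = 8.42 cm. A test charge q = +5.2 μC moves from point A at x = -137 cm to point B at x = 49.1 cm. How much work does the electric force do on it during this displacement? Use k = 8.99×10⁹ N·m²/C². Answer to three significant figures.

The work done by the electric force is W_field = −ΔU = −q(V_B − V_A) = q(V_A − V_B).
At A: distance to the source charge is 1.45 m; V_A = kq₁/r = -4.36×10⁴ V.
At B: distance to the source charge is 0.407 m; V_B = kq₁/r = -1.56×10⁵ V.
ΔV = V_B − V_A = -1.12×10⁵ V.
W_field = −qΔV = −(5.20×10⁻⁶ C)(-1.12×10⁵ V) = 0.584 J.

0.584 J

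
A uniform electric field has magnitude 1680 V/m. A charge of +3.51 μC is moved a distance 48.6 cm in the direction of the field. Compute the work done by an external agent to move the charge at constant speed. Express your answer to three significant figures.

-2.87×10⁻³ J

The potential change for a displacement 48.6 cm in the direction of the field is ΔV = −Ed = -816 V.
W_ext = qΔV = -2.87×10⁻³ J.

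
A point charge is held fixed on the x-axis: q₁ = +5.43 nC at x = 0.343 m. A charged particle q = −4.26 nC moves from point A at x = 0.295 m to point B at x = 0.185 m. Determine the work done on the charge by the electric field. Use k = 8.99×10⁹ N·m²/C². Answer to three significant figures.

The work done by the electric force is W_field = −ΔU = −q(V_B − V_A) = q(V_A − V_B).
At A: distance to the source charge is 0.0480 m; V_A = kq₁/r = 1020 V.
At B: distance to the source charge is 0.158 m; V_B = kq₁/r = 309 V.
ΔV = V_B − V_A = -708 V.
W_field = −qΔV = −(-4.26×10⁻⁹ C)(-708 V) = -3.02×10⁻⁶ J.

-3.02×10⁻⁶ J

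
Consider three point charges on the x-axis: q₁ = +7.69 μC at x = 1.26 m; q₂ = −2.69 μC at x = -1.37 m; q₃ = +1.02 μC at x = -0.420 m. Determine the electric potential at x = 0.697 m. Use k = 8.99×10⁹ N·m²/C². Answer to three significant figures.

1.19×10⁵ V

The total potential is the scalar sum of each charge's contribution, V = Σ kqᵢ/rᵢ.
Distances from the field point to each charge: r₁ = 0.563 m, r₂ = 2.07 m, r₃ = 1.12 m.
V = k[(7.69×10⁻⁶)/(0.563) + (-2.69×10⁻⁶)/(2.07) + (1.02×10⁻⁶)/(1.12)] = 1.19×10⁵ V.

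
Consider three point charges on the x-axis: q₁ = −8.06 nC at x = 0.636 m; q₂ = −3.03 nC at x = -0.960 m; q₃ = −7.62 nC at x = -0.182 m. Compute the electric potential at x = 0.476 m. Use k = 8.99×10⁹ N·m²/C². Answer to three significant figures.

The total potential is the scalar sum of each charge's contribution, V = Σ kqᵢ/rᵢ.
Distances from the field point to each charge: r₁ = 0.160 m, r₂ = 1.44 m, r₃ = 0.658 m.
V = k[(-8.06×10⁻⁹)/(0.160) + (-3.03×10⁻⁹)/(1.44) + (-7.62×10⁻⁹)/(0.658)] = -576 V.

-576 V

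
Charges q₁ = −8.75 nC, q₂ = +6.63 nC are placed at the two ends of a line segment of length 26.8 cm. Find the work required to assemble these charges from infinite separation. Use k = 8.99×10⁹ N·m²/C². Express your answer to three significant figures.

The assembly work is the sum of pairwise potential energies, U = Σ_{i<j} kqᵢqⱼ/rᵢⱼ.
The separation is r = 0.268 m.
U = (-1.95×10⁻⁶) = -1.95×10⁻⁶ J.

-1.95×10⁻⁶ J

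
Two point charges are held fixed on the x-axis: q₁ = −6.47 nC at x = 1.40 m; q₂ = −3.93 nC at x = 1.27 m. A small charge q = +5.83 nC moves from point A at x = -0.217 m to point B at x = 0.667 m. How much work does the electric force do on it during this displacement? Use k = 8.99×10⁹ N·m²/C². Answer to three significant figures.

4.56×10⁻⁷ J

The work done by the electric force is W_field = −ΔU = −q(V_B − V_A) = q(V_A − V_B).
At A: distances to the source charges are 1.62 m, 1.49 m; V_A = Σ kqᵢ/rᵢ = -59.7 V.
At B: distances to the source charges are 0.733 m, 0.603 m; V_B = Σ kqᵢ/rᵢ = -138 V.
ΔV = V_B − V_A = -78.2 V.
W_field = −qΔV = −(5.83×10⁻⁹ C)(-78.2 V) = 4.56×10⁻⁷ J.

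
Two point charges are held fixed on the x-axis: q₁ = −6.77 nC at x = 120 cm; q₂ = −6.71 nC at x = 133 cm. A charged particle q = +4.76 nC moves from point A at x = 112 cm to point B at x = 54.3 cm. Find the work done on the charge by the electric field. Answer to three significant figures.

-4.18×10⁻⁶ J

The work done by the electric force is W_field = −ΔU = −q(V_B − V_A) = q(V_A − V_B).
At A: distances to the source charges are 0.0800 m, 0.210 m; V_A = Σ kqᵢ/rᵢ = -1050 V.
At B: distances to the source charges are 0.657 m, 0.787 m; V_B = Σ kqᵢ/rᵢ = -169 V.
ΔV = V_B − V_A = 879 V.
W_field = −qΔV = −(4.76×10⁻⁹ C)(879 V) = -4.18×10⁻⁶ J.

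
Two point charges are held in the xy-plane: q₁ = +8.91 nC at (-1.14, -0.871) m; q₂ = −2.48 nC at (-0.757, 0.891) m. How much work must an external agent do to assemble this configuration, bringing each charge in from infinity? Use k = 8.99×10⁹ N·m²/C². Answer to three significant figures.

The assembly work is the sum of pairwise potential energies, U = Σ_{i<j} kqᵢqⱼ/rᵢⱼ.
Pair separations: r₁₂ = 1.80 m.
U = (-1.10×10⁻⁷) = -1.10×10⁻⁷ J.

-1.10×10⁻⁷ J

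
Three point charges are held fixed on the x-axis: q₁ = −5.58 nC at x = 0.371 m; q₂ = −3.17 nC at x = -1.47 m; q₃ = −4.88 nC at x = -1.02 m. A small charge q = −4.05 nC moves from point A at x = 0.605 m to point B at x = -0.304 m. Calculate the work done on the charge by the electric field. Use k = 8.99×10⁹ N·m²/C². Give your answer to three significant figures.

The work done by the electric force is W_field = −ΔU = −q(V_B − V_A) = q(V_A − V_B).
At A: distances to the source charges are 0.234 m, 2.08 m, 1.62 m; V_A = Σ kqᵢ/rᵢ = -255 V.
At B: distances to the source charges are 0.675 m, 1.17 m, 0.716 m; V_B = Σ kqᵢ/rᵢ = -160 V.
ΔV = V_B − V_A = 95.1 V.
W_field = −qΔV = −(-4.05×10⁻⁹ C)(95.1 V) = 3.85×10⁻⁷ J.

3.85×10⁻⁷ J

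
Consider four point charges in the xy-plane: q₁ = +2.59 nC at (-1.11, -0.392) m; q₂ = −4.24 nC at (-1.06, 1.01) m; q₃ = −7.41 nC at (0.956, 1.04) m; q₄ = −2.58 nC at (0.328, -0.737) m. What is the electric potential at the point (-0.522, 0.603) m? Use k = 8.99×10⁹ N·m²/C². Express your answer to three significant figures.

-94.2 V

The total potential is the scalar sum of each charge's contribution, V = Σ kqᵢ/rᵢ.
Distances from the field point to each charge: r₁ = 1.16 m, r₂ = 0.675 m, r₃ = 1.54 m, r₄ = 1.59 m.
V = k[(2.59×10⁻⁹)/(1.16) + (-4.24×10⁻⁹)/(0.675) + (-7.41×10⁻⁹)/(1.54) + (-2.58×10⁻⁹)/(1.59)] = -94.2 V.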